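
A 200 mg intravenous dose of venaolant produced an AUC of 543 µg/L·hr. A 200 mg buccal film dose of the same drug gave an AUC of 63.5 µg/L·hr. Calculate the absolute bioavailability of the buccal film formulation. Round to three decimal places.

F = 0.117

F = (AUC_ev / D_ev) / (AUC_iv / D_iv)
  = (63.5/200) / (543/200)
  = 0.3175 / 2.715 = 0.1169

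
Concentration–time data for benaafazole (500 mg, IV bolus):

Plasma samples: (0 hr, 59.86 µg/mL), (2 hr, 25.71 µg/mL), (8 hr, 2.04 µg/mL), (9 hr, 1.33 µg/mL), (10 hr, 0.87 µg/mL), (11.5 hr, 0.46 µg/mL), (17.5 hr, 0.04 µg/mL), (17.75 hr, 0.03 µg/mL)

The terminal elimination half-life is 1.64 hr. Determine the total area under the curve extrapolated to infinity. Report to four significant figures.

Trapezoidal AUC_0→17.75:
  [0→2]: (59.86+25.71)/2 × 2 = 85.57
  [2→8]: (25.71+2.04)/2 × 6 = 83.25
  [8→9]: (2.04+1.33)/2 × 1 = 1.685
  [9→10]: (1.33+0.87)/2 × 1 = 1.1
  [10→11.5]: (0.87+0.46)/2 × 1.5 = 0.9975
  [11.5→17.5]: (0.46+0.04)/2 × 6 = 1.5
  [17.5→17.75]: (0.04+0.03)/2 × 0.25 = 0.00875
  Sum = 174.11125 µg/mL·hr
k_e = ln2 / t½ = 0.693147 / 1.64 = 0.4227 hr^-1
Extrapolated tail: C_last / k_e = 0.03 / 0.4227 = 0.071
AUC_0→∞ = 174.11125 + 0.071 = 174.18225 µg/mL·hr

AUC = 174.2 µg/mL·hr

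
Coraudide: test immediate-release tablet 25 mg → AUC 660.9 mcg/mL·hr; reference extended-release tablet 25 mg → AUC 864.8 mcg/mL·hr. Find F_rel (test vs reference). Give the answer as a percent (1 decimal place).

F_rel = (AUC_test/D_test) / (AUC_ref/D_ref)
      = (660.9/25) / (864.8/25)
      = 26.436 / 34.592 = 0.7642 = 76.42%

F_rel = 76.4%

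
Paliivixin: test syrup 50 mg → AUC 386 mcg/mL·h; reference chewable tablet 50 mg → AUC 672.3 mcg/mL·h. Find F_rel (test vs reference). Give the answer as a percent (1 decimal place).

F_rel = (AUC_test/D_test) / (AUC_ref/D_ref)
      = (386/50) / (672.3/50)
      = 7.72 / 13.446 = 0.5741 = 57.41%

F_rel = 57.4%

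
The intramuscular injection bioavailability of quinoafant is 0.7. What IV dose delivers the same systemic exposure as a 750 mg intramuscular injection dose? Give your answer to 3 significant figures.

D_iv = 525 mg

Systemic exposure from an extravascular dose = F × D_ev, so the equivalent IV dose is F × D_ev.
D_iv = F × D_ev = 0.7 × 750 = 525 mg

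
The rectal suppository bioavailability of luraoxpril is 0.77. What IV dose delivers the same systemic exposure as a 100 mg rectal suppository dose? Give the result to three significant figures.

Systemic exposure from an extravascular dose = F × D_ev, so the equivalent IV dose is F × D_ev.
D_iv = F × D_ev = 0.77 × 100 = 77 mg

D_iv = 77.0 mg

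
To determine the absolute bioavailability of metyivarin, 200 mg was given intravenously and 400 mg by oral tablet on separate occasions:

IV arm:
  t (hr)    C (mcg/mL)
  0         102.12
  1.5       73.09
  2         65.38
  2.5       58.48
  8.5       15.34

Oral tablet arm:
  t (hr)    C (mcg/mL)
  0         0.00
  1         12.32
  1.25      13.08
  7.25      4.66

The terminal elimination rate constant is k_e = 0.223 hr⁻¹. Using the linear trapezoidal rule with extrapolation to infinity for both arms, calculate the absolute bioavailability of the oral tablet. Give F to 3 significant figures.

Trapezoidal AUC_0→8.5 (IV):
  [0→1.5]: (102.12+73.09)/2 × 1.5 = 131.4075
  [1.5→2]: (73.09+65.38)/2 × 0.5 = 34.6175
  [2→2.5]: (65.38+58.48)/2 × 0.5 = 30.965
  [2.5→8.5]: (58.48+15.34)/2 × 6 = 221.46
  Sum = 418.45 mcg/mL·hr
IV tail: 15.34/0.223 = 68.789; AUC_iv,0→∞ = 418.45 + 68.789 = 487.239 mcg/mL·hr
Trapezoidal AUC_0→7.25 (oral tablet):
  [0→1]: (0.00+12.32)/2 × 1 = 6.16
  [1→1.25]: (12.32+13.08)/2 × 0.25 = 3.175
  [1.25→7.25]: (13.08+4.66)/2 × 6 = 53.22
  Sum = 62.555 mcg/mL·hr
oral tablet tail: 4.66/0.223 = 20.897; AUC_ev,0→∞ = 62.555 + 20.897 = 83.452 mcg/mL·hr
F = (AUC_ev/D_ev)/(AUC_iv/D_iv) = (83.452/400)/(487.239/200) = 0.20863/2.436195 = 0.0856

F = 0.0856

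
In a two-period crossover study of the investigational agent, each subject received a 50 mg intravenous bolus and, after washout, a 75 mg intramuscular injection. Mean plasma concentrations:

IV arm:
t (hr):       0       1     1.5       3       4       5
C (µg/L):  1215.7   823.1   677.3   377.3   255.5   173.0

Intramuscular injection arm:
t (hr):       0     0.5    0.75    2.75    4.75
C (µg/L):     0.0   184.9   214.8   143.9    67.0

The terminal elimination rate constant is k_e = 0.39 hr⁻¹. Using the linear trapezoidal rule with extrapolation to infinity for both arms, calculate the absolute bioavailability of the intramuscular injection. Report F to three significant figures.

F = 0.177

Trapezoidal AUC_0→5 (IV):
  [0→1]: (1215.7+823.1)/2 × 1 = 1019.4
  [1→1.5]: (823.1+677.3)/2 × 0.5 = 375.1
  [1.5→3]: (677.3+377.3)/2 × 1.5 = 790.95
  [3→4]: (377.3+255.5)/2 × 1 = 316.4
  [4→5]: (255.5+173.0)/2 × 1 = 214.25
  Sum = 2716.1 µg/L·hr
IV tail: 173.0/0.39 = 443.590; AUC_iv,0→∞ = 2716.1 + 443.590 = 3159.69 µg/L·hr
Trapezoidal AUC_0→4.75 (intramuscular injection):
  [0→0.5]: (0.0+184.9)/2 × 0.5 = 46.225
  [0.5→0.75]: (184.9+214.8)/2 × 0.25 = 49.9625
  [0.75→2.75]: (214.8+143.9)/2 × 2 = 358.7
  [2.75→4.75]: (143.9+67.0)/2 × 2 = 210.9
  Sum = 665.7875 µg/L·hr
intramuscular injection tail: 67.0/0.39 = 171.795; AUC_ev,0→∞ = 665.7875 + 171.795 = 837.5825 µg/L·hr
F = (AUC_ev/D_ev)/(AUC_iv/D_iv) = (837.5825/75)/(3159.69/50) = 11.1678/63.1938 = 0.1767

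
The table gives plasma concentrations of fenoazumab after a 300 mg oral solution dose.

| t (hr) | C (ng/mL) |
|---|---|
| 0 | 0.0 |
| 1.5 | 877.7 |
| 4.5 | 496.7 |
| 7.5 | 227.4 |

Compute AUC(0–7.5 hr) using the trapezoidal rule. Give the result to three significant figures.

Trapezoidal AUC_0→7.5:
  [0→1.5]: (0.0+877.7)/2 × 1.5 = 658.275
  [1.5→4.5]: (877.7+496.7)/2 × 3 = 2061.6
  [4.5→7.5]: (496.7+227.4)/2 × 3 = 1086.15
  Sum = 3806.025 ng/mL·hr

AUC = 3810 ng/mL·hr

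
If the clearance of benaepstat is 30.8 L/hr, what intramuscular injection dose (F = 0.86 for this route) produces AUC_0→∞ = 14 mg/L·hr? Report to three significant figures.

Dose = CL × AUC_0→∞ / F
     = 30.8 × 14 / 0.86 = 501.395 mg

Dose = 501 mg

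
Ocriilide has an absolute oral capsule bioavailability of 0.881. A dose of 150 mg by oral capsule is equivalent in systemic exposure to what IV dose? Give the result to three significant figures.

Systemic exposure from an extravascular dose = F × D_ev, so the equivalent IV dose is F × D_ev.
D_iv = F × D_ev = 0.881 × 150 = 132.15 mg

D_iv = 132 mg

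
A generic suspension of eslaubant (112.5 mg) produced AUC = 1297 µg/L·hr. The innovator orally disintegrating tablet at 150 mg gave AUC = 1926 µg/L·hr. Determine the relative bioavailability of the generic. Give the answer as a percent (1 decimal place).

F_rel = (AUC_test/D_test) / (AUC_ref/D_ref)
      = (1297/112.5) / (1926/150)
      = 11.5289 / 12.84 = 0.8979 = 89.79%

F_rel = 89.8%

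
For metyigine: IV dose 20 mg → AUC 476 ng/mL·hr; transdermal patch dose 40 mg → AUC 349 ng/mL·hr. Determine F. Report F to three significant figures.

F = 0.367

F = (AUC_ev / D_ev) / (AUC_iv / D_iv)
  = (349/40) / (476/20)
  = 8.725 / 23.8 = 0.3666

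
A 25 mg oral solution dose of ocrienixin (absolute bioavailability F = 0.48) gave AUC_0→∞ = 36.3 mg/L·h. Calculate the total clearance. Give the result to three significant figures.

CL = F × Dose / AUC_0→∞
   = 0.48 × 25 / 36.3 = 0.330579 L/h

CL = 0.331 L/h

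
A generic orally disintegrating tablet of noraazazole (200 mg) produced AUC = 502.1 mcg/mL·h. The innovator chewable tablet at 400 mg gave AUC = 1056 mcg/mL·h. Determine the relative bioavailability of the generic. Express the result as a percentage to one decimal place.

F_rel = (AUC_test/D_test) / (AUC_ref/D_ref)
      = (502.1/200) / (1056/400)
      = 2.5105 / 2.64 = 0.9509 = 95.09%

F_rel = 95.1%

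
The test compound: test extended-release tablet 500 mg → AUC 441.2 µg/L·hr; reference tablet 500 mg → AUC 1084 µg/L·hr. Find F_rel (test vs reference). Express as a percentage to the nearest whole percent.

F_rel = (AUC_test/D_test) / (AUC_ref/D_ref)
      = (441.2/500) / (1084/500)
      = 0.8824 / 2.168 = 0.4070 = 40.70%

F_rel = 41%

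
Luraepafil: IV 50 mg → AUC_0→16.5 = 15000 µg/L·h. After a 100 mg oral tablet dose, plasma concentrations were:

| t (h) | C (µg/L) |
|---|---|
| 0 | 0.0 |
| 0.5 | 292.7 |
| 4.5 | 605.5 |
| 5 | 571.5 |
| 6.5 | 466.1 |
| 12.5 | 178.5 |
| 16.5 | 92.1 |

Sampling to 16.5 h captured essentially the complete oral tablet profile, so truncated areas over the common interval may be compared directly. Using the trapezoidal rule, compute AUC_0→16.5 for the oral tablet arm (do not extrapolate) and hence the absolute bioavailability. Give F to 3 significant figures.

F = 0.181

Trapezoidal AUC_0→16.5 (oral tablet):
  [0→0.5]: (0.0+292.7)/2 × 0.5 = 73.175
  [0.5→4.5]: (292.7+605.5)/2 × 4 = 1796.4
  [4.5→5]: (605.5+571.5)/2 × 0.5 = 294.25
  [5→6.5]: (571.5+466.1)/2 × 1.5 = 778.2
  [6.5→12.5]: (466.1+178.5)/2 × 6 = 1933.8
  [12.5→16.5]: (178.5+92.1)/2 × 4 = 541.2
  Sum = 5417.025 µg/L·h
F = (AUC_ev/D_ev)/(AUC_iv/D_iv) = (5417.025/100)/(15000/50) = 54.17025/300 = 0.1806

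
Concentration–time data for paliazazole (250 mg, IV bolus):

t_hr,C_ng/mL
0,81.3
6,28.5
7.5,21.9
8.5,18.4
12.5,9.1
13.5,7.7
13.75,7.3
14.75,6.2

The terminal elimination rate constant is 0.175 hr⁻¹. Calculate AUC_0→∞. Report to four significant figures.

AUC = 494.8 ng/mL·hr

Trapezoidal AUC_0→14.75:
  [0→6]: (81.3+28.5)/2 × 6 = 329.4
  [6→7.5]: (28.5+21.9)/2 × 1.5 = 37.8
  [7.5→8.5]: (21.9+18.4)/2 × 1 = 20.15
  [8.5→12.5]: (18.4+9.1)/2 × 4 = 55.0
  [12.5→13.5]: (9.1+7.7)/2 × 1 = 8.4
  [13.5→13.75]: (7.7+7.3)/2 × 0.25 = 1.875
  [13.75→14.75]: (7.3+6.2)/2 × 1 = 6.75
  Sum = 459.375 ng/mL·hr
Extrapolated tail: C_last / k_e = 6.2 / 0.175 = 35.429
AUC_0→∞ = 459.375 + 35.429 = 494.804 ng/mL·hr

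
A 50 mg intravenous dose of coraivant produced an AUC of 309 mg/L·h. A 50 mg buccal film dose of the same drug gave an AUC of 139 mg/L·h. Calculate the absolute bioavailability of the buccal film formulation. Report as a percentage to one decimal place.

F = 45.0%

F = (AUC_ev / D_ev) / (AUC_iv / D_iv)
  = (139/50) / (309/50)
  = 2.78 / 6.18 = 0.4498
  = 44.98%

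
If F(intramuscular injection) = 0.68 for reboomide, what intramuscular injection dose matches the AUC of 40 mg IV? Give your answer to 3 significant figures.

D_intramuscular = 58.8 mg

For equal systemic exposure: F × D_ev = D_iv
D_ev = D_iv / F = 40 / 0.68 = 58.8235 mg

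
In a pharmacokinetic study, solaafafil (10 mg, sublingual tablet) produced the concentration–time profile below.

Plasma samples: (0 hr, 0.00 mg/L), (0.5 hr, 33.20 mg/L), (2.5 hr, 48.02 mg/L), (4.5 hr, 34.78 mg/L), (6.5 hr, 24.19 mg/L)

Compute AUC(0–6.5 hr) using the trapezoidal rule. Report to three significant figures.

AUC = 231 mg/L·hr

Trapezoidal AUC_0→6.5:
  [0→0.5]: (0.00+33.20)/2 × 0.5 = 8.3
  [0.5→2.5]: (33.20+48.02)/2 × 2 = 81.22
  [2.5→4.5]: (48.02+34.78)/2 × 2 = 82.8
  [4.5→6.5]: (34.78+24.19)/2 × 2 = 58.97
  Sum = 231.29 mg/L·hr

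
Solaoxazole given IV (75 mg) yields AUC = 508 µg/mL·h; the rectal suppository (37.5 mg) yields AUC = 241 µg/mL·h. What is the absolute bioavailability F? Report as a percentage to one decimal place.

F = 94.9%

F = (AUC_ev / D_ev) / (AUC_iv / D_iv)
  = (241/37.5) / (508/75)
  = 6.42667 / 6.77333 = 0.9488
  = 94.88%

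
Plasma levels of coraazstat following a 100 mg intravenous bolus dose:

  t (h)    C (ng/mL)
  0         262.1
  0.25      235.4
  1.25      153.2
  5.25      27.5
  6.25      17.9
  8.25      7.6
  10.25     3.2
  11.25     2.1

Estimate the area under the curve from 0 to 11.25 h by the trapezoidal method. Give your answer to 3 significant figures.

Trapezoidal AUC_0→11.25:
  [0→0.25]: (262.1+235.4)/2 × 0.25 = 62.1875
  [0.25→1.25]: (235.4+153.2)/2 × 1 = 194.3
  [1.25→5.25]: (153.2+27.5)/2 × 4 = 361.4
  [5.25→6.25]: (27.5+17.9)/2 × 1 = 22.7
  [6.25→8.25]: (17.9+7.6)/2 × 2 = 25.5
  [8.25→10.25]: (7.6+3.2)/2 × 2 = 10.8
  [10.25→11.25]: (3.2+2.1)/2 × 1 = 2.65
  Sum = 679.5375 ng/mL·h

AUC = 680 ng/mL·h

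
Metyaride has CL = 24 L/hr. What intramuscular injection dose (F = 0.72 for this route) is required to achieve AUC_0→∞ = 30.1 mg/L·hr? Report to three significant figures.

Dose = 1000 mg

Dose = CL × AUC_0→∞ / F
     = 24 × 30.1 / 0.72 = 1003.33 mg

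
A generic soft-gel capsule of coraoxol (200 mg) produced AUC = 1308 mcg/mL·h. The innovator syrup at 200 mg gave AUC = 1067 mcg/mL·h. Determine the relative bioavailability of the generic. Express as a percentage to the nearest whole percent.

F_rel = (AUC_test/D_test) / (AUC_ref/D_ref)
      = (1308/200) / (1067/200)
      = 6.54 / 5.335 = 1.2259 = 122.59%

F_rel = 123%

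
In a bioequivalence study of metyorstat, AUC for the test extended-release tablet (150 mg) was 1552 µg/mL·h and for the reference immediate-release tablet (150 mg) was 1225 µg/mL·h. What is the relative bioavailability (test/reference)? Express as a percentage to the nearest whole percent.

F_rel = (AUC_test/D_test) / (AUC_ref/D_ref)
      = (1552/150) / (1225/150)
      = 10.3467 / 8.16667 = 1.2669 = 126.69%

F_rel = 127%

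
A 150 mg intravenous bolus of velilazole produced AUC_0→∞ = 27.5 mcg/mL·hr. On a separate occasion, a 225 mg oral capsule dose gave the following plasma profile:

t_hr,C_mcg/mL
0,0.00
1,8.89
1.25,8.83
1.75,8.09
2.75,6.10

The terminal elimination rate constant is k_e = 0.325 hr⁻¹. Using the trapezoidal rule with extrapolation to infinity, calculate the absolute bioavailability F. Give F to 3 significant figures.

F = 0.891

Trapezoidal AUC_0→2.75 (oral capsule):
  [0→1]: (0.00+8.89)/2 × 1 = 4.445
  [1→1.25]: (8.89+8.83)/2 × 0.25 = 2.215
  [1.25→1.75]: (8.83+8.09)/2 × 0.5 = 4.23
  [1.75→2.75]: (8.09+6.10)/2 × 1 = 7.095
  Sum = 17.985 mcg/mL·hr
Tail: C_last/k_e = 6.10/0.325 = 18.769
AUC_0→∞ (oral capsule) = 17.985 + 18.769 = 36.754 mcg/mL·hr
F = (AUC_ev/D_ev)/(AUC_iv/D_iv) = (36.754/225)/(27.5/150) = 0.163351/0.183333 = 0.8910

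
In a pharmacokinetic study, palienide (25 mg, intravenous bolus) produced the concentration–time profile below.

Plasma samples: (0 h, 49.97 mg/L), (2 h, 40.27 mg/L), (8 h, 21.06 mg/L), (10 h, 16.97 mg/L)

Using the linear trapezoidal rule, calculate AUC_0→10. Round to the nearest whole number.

AUC = 312 mg/L·h

Trapezoidal AUC_0→10:
  [0→2]: (49.97+40.27)/2 × 2 = 90.24
  [2→8]: (40.27+21.06)/2 × 6 = 183.99
  [8→10]: (21.06+16.97)/2 × 2 = 38.03
  Sum = 312.26 mg/L·h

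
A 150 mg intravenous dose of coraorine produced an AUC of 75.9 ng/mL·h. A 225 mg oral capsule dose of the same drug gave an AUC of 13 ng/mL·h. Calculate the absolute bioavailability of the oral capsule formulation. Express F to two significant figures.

F = 0.11

F = (AUC_ev / D_ev) / (AUC_iv / D_iv)
  = (13/225) / (75.9/150)
  = 0.0577778 / 0.506 = 0.1142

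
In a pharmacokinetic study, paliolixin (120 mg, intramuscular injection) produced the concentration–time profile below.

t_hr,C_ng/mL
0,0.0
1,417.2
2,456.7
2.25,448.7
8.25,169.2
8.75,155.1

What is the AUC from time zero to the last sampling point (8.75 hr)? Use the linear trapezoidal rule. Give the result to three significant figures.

AUC = 2690 ng/mL·hr

Trapezoidal AUC_0→8.75:
  [0→1]: (0.0+417.2)/2 × 1 = 208.6
  [1→2]: (417.2+456.7)/2 × 1 = 436.95
  [2→2.25]: (456.7+448.7)/2 × 0.25 = 113.175
  [2.25→8.25]: (448.7+169.2)/2 × 6 = 1853.7
  [8.25→8.75]: (169.2+155.1)/2 × 0.5 = 81.075
  Sum = 2693.5 ng/mL·hr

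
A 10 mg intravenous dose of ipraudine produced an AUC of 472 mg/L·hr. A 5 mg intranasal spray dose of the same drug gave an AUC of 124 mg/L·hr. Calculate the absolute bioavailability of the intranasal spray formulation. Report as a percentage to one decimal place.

F = (AUC_ev / D_ev) / (AUC_iv / D_iv)
  = (124/5) / (472/10)
  = 24.8 / 47.2 = 0.5254
  = 52.54%

F = 52.5%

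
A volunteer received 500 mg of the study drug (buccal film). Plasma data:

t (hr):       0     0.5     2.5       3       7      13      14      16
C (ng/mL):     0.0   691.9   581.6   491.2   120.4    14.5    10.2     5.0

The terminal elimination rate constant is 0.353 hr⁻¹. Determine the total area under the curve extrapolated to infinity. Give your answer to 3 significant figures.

AUC = 3380 ng/mL·hr

Trapezoidal AUC_0→16:
  [0→0.5]: (0.0+691.9)/2 × 0.5 = 172.975
  [0.5→2.5]: (691.9+581.6)/2 × 2 = 1273.5
  [2.5→3]: (581.6+491.2)/2 × 0.5 = 268.2
  [3→7]: (491.2+120.4)/2 × 4 = 1223.2
  [7→13]: (120.4+14.5)/2 × 6 = 404.7
  [13→14]: (14.5+10.2)/2 × 1 = 12.35
  [14→16]: (10.2+5.0)/2 × 2 = 15.2
  Sum = 3370.125 ng/mL·hr
Extrapolated tail: C_last / k_e = 5.0 / 0.353 = 14.164
AUC_0→∞ = 3370.125 + 14.164 = 3384.289 ng/mL·hr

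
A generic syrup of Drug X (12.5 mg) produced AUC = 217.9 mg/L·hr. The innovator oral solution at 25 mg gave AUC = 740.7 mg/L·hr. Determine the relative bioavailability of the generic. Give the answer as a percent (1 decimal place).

F_rel = (AUC_test/D_test) / (AUC_ref/D_ref)
      = (217.9/12.5) / (740.7/25)
      = 17.432 / 29.628 = 0.5884 = 58.84%

F_rel = 58.8%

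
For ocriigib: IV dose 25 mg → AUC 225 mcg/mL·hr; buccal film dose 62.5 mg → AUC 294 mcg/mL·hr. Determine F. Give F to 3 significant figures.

F = (AUC_ev / D_ev) / (AUC_iv / D_iv)
  = (294/62.5) / (225/25)
  = 4.704 / 9 = 0.5227

F = 0.523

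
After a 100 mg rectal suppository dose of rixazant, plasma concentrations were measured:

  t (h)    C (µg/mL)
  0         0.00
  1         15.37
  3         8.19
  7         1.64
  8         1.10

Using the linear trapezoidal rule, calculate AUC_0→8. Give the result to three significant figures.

AUC = 52.3 µg/mL·h

Trapezoidal AUC_0→8:
  [0→1]: (0.00+15.37)/2 × 1 = 7.685
  [1→3]: (15.37+8.19)/2 × 2 = 23.56
  [3→7]: (8.19+1.64)/2 × 4 = 19.66
  [7→8]: (1.64+1.10)/2 × 1 = 1.37
  Sum = 52.275 µg/mL·h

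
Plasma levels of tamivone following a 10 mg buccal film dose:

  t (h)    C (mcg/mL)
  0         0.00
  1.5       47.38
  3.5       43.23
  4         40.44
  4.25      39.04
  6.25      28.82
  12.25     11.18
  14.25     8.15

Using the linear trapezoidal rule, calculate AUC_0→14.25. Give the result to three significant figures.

AUC = 364 mcg/mL·h

Trapezoidal AUC_0→14.25:
  [0→1.5]: (0.00+47.38)/2 × 1.5 = 35.535
  [1.5→3.5]: (47.38+43.23)/2 × 2 = 90.61
  [3.5→4]: (43.23+40.44)/2 × 0.5 = 20.9175
  [4→4.25]: (40.44+39.04)/2 × 0.25 = 9.935
  [4.25→6.25]: (39.04+28.82)/2 × 2 = 67.86
  [6.25→12.25]: (28.82+11.18)/2 × 6 = 120.0
  [12.25→14.25]: (11.18+8.15)/2 × 2 = 19.33
  Sum = 364.1875 mcg/mL·h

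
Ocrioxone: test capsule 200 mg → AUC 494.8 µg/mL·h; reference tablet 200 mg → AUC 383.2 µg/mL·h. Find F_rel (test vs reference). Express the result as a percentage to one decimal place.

F_rel = (AUC_test/D_test) / (AUC_ref/D_ref)
      = (494.8/200) / (383.2/200)
      = 2.474 / 1.916 = 1.2912 = 129.12%

F_rel = 129.1%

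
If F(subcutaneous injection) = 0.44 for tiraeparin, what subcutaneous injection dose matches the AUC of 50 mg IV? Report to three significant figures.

For equal systemic exposure: F × D_ev = D_iv
D_ev = D_iv / F = 50 / 0.44 = 113.636 mg

D_subcutaneous = 114 mg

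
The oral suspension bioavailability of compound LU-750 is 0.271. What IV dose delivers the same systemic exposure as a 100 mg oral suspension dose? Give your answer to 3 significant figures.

Systemic exposure from an extravascular dose = F × D_ev, so the equivalent IV dose is F × D_ev.
D_iv = F × D_ev = 0.271 × 100 = 27.1 mg

D_iv = 27.1 mg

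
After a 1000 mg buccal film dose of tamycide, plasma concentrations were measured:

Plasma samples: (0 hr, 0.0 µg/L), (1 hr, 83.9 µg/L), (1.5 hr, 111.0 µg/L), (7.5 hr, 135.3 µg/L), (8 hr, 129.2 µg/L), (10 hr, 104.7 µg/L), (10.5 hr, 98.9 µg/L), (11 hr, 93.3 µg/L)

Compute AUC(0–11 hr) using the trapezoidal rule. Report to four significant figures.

AUC = 1229 µg/L·hr

Trapezoidal AUC_0→11:
  [0→1]: (0.0+83.9)/2 × 1 = 41.95
  [1→1.5]: (83.9+111.0)/2 × 0.5 = 48.725
  [1.5→7.5]: (111.0+135.3)/2 × 6 = 738.9
  [7.5→8]: (135.3+129.2)/2 × 0.5 = 66.125
  [8→10]: (129.2+104.7)/2 × 2 = 233.9
  [10→10.5]: (104.7+98.9)/2 × 0.5 = 50.9
  [10.5→11]: (98.9+93.3)/2 × 0.5 = 48.05
  Sum = 1228.55 µg/L·hr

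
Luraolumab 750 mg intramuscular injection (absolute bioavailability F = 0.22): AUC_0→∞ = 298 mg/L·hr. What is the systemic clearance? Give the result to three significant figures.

CL = 0.554 L/hr

CL = F × Dose / AUC_0→∞
   = 0.22 × 750 / 298 = 0.553691 L/hr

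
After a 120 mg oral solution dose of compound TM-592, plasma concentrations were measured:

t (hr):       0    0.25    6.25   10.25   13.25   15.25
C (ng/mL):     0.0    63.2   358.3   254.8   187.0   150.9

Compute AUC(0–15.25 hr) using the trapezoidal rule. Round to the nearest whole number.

Trapezoidal AUC_0→15.25:
  [0→0.25]: (0.0+63.2)/2 × 0.25 = 7.9
  [0.25→6.25]: (63.2+358.3)/2 × 6 = 1264.5
  [6.25→10.25]: (358.3+254.8)/2 × 4 = 1226.2
  [10.25→13.25]: (254.8+187.0)/2 × 3 = 662.7
  [13.25→15.25]: (187.0+150.9)/2 × 2 = 337.9
  Sum = 3499.2 ng/mL·hr

AUC = 3499 ng/mL·hr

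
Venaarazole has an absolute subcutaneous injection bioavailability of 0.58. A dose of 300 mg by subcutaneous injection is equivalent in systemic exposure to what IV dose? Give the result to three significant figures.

D_iv = 174 mg

Systemic exposure from an extravascular dose = F × D_ev, so the equivalent IV dose is F × D_ev.
D_iv = F × D_ev = 0.58 × 300 = 174 mg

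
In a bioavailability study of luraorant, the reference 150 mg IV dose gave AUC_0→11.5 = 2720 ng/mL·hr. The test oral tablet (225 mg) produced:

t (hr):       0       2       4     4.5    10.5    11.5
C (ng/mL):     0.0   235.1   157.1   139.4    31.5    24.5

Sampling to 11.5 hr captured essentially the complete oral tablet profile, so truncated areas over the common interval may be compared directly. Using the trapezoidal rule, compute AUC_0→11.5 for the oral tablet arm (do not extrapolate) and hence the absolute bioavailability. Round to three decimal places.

Trapezoidal AUC_0→11.5 (oral tablet):
  [0→2]: (0.0+235.1)/2 × 2 = 235.1
  [2→4]: (235.1+157.1)/2 × 2 = 392.2
  [4→4.5]: (157.1+139.4)/2 × 0.5 = 74.125
  [4.5→10.5]: (139.4+31.5)/2 × 6 = 512.7
  [10.5→11.5]: (31.5+24.5)/2 × 1 = 28.0
  Sum = 1242.125 ng/mL·hr
F = (AUC_ev/D_ev)/(AUC_iv/D_iv) = (1242.125/225)/(2720/150) = 5.52056/18.1333 = 0.3044

F = 0.304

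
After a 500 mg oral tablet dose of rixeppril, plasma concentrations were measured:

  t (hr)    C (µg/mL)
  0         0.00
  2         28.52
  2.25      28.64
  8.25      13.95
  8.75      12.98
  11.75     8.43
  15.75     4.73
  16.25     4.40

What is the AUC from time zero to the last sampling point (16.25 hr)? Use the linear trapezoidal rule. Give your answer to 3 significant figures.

AUC = 231 µg/mL·hr

Trapezoidal AUC_0→16.25:
  [0→2]: (0.00+28.52)/2 × 2 = 28.52
  [2→2.25]: (28.52+28.64)/2 × 0.25 = 7.145
  [2.25→8.25]: (28.64+13.95)/2 × 6 = 127.77
  [8.25→8.75]: (13.95+12.98)/2 × 0.5 = 6.7325
  [8.75→11.75]: (12.98+8.43)/2 × 3 = 32.115
  [11.75→15.75]: (8.43+4.73)/2 × 4 = 26.32
  [15.75→16.25]: (4.73+4.40)/2 × 0.5 = 2.2825
  Sum = 230.885 µg/mL·hr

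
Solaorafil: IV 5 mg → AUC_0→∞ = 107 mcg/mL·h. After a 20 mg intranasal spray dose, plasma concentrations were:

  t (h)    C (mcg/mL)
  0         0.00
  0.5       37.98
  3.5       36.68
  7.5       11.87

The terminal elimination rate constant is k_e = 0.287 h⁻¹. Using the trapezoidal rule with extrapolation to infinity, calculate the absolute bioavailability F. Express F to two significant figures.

Trapezoidal AUC_0→7.5 (intranasal spray):
  [0→0.5]: (0.00+37.98)/2 × 0.5 = 9.495
  [0.5→3.5]: (37.98+36.68)/2 × 3 = 111.99
  [3.5→7.5]: (36.68+11.87)/2 × 4 = 97.1
  Sum = 218.585 mcg/mL·h
Tail: C_last/k_e = 11.87/0.287 = 41.359
AUC_0→∞ (intranasal spray) = 218.585 + 41.359 = 259.944 mcg/mL·h
F = (AUC_ev/D_ev)/(AUC_iv/D_iv) = (259.944/20)/(107/5) = 12.9972/21.4 = 0.6073

F = 0.61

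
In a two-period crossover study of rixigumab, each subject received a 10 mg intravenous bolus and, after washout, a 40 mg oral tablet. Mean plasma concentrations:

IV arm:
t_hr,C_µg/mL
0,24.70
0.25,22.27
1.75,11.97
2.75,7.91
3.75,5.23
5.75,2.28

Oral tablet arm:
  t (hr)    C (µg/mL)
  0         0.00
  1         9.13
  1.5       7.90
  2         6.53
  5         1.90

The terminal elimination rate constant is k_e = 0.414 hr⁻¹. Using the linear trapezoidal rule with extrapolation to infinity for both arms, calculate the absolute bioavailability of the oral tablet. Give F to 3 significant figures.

F = 0.121

Trapezoidal AUC_0→5.75 (IV):
  [0→0.25]: (24.70+22.27)/2 × 0.25 = 5.87125
  [0.25→1.75]: (22.27+11.97)/2 × 1.5 = 25.68
  [1.75→2.75]: (11.97+7.91)/2 × 1 = 9.94
  [2.75→3.75]: (7.91+5.23)/2 × 1 = 6.57
  [3.75→5.75]: (5.23+2.28)/2 × 2 = 7.51
  Sum = 55.57125 µg/mL·hr
IV tail: 2.28/0.414 = 5.507; AUC_iv,0→∞ = 55.57125 + 5.507 = 61.07825 µg/mL·hr
Trapezoidal AUC_0→5 (oral tablet):
  [0→1]: (0.00+9.13)/2 × 1 = 4.565
  [1→1.5]: (9.13+7.90)/2 × 0.5 = 4.2575
  [1.5→2]: (7.90+6.53)/2 × 0.5 = 3.6075
  [2→5]: (6.53+1.90)/2 × 3 = 12.645
  Sum = 25.075 µg/mL·hr
oral tablet tail: 1.90/0.414 = 4.589; AUC_ev,0→∞ = 25.075 + 4.589 = 29.664 µg/mL·hr
F = (AUC_ev/D_ev)/(AUC_iv/D_iv) = (29.664/40)/(61.07825/10) = 0.7416/6.107825 = 0.1214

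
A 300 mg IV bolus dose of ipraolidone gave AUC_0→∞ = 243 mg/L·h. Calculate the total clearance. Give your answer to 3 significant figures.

CL = Dose_iv / AUC_0→∞
   = 300 / 243 = 1.23457 L/h

CL = 1.23 L/h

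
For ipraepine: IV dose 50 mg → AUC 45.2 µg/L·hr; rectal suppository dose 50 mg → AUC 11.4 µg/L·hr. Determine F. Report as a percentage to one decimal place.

F = 25.2%

F = (AUC_ev / D_ev) / (AUC_iv / D_iv)
  = (11.4/50) / (45.2/50)
  = 0.228 / 0.904 = 0.2522
  = 25.22%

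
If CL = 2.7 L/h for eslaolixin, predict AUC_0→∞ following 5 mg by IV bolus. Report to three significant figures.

AUC_0→∞ = Dose_iv / CL
        = 5 / 2.7 = 1.85185 mg/L·h

AUC = 1.85 mg/L·h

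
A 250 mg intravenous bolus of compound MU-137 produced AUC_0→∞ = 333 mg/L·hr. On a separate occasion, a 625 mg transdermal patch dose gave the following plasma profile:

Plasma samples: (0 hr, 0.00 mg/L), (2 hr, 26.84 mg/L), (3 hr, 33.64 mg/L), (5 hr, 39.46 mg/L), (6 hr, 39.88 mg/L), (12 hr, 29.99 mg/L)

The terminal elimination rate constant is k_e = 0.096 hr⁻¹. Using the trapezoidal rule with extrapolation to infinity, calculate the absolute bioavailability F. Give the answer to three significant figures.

F = 0.831

Trapezoidal AUC_0→12 (transdermal patch):
  [0→2]: (0.00+26.84)/2 × 2 = 26.84
  [2→3]: (26.84+33.64)/2 × 1 = 30.24
  [3→5]: (33.64+39.46)/2 × 2 = 73.1
  [5→6]: (39.46+39.88)/2 × 1 = 39.67
  [6→12]: (39.88+29.99)/2 × 6 = 209.61
  Sum = 379.46 mg/L·hr
Tail: C_last/k_e = 29.99/0.096 = 312.396
AUC_0→∞ (transdermal patch) = 379.46 + 312.396 = 691.856 mg/L·hr
F = (AUC_ev/D_ev)/(AUC_iv/D_iv) = (691.856/625)/(333/250) = 1.1069696/1.332 = 0.8311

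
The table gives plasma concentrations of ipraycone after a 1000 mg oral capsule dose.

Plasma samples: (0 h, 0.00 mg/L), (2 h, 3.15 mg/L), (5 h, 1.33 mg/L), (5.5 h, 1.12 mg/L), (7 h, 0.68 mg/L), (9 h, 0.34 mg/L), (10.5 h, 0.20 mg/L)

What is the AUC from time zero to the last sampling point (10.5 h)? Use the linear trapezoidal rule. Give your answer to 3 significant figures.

Trapezoidal AUC_0→10.5:
  [0→2]: (0.00+3.15)/2 × 2 = 3.15
  [2→5]: (3.15+1.33)/2 × 3 = 6.72
  [5→5.5]: (1.33+1.12)/2 × 0.5 = 0.6125
  [5.5→7]: (1.12+0.68)/2 × 1.5 = 1.35
  [7→9]: (0.68+0.34)/2 × 2 = 1.02
  [9→10.5]: (0.34+0.20)/2 × 1.5 = 0.405
  Sum = 13.2575 mg/L·h

AUC = 13.3 mg/L·h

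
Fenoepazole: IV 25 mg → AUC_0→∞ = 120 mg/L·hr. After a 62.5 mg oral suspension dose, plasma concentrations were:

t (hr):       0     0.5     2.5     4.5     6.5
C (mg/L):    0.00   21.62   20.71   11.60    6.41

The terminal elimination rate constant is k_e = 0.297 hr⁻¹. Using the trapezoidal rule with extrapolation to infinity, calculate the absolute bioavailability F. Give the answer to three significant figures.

F = 0.399

Trapezoidal AUC_0→6.5 (oral suspension):
  [0→0.5]: (0.00+21.62)/2 × 0.5 = 5.405
  [0.5→2.5]: (21.62+20.71)/2 × 2 = 42.33
  [2.5→4.5]: (20.71+11.60)/2 × 2 = 32.31
  [4.5→6.5]: (11.60+6.41)/2 × 2 = 18.01
  Sum = 98.055 mg/L·hr
Tail: C_last/k_e = 6.41/0.297 = 21.582
AUC_0→∞ (oral suspension) = 98.055 + 21.582 = 119.637 mg/L·hr
F = (AUC_ev/D_ev)/(AUC_iv/D_iv) = (119.637/62.5)/(120/25) = 1.914192/4.8 = 0.3988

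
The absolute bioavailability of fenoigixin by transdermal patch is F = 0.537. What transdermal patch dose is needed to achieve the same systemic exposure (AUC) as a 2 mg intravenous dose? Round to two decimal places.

For equal systemic exposure: F × D_ev = D_iv
D_ev = D_iv / F = 2 / 0.537 = 3.72439 mg

D_transdermal = 3.72 mg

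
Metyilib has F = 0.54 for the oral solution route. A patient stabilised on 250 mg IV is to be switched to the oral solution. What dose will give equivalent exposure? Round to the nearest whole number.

D_oral = 463 mg

For equal systemic exposure: F × D_ev = D_iv
D_ev = D_iv / F = 250 / 0.54 = 462.963 mg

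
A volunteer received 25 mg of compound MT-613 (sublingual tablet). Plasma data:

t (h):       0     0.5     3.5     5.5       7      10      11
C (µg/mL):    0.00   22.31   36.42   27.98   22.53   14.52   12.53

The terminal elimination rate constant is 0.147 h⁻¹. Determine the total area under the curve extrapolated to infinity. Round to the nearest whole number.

Trapezoidal AUC_0→11:
  [0→0.5]: (0.00+22.31)/2 × 0.5 = 5.5775
  [0.5→3.5]: (22.31+36.42)/2 × 3 = 88.095
  [3.5→5.5]: (36.42+27.98)/2 × 2 = 64.4
  [5.5→7]: (27.98+22.53)/2 × 1.5 = 37.8825
  [7→10]: (22.53+14.52)/2 × 3 = 55.575
  [10→11]: (14.52+12.53)/2 × 1 = 13.525
  Sum = 265.055 µg/mL·h
Extrapolated tail: C_last / k_e = 12.53 / 0.147 = 85.238
AUC_0→∞ = 265.055 + 85.238 = 350.293 µg/mL·h

AUC = 350 µg/mL·h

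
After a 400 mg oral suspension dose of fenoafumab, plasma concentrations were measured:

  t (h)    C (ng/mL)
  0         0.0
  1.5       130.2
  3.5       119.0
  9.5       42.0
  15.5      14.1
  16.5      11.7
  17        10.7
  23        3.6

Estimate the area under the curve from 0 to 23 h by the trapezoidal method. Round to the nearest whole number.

Trapezoidal AUC_0→23:
  [0→1.5]: (0.0+130.2)/2 × 1.5 = 97.65
  [1.5→3.5]: (130.2+119.0)/2 × 2 = 249.2
  [3.5→9.5]: (119.0+42.0)/2 × 6 = 483.0
  [9.5→15.5]: (42.0+14.1)/2 × 6 = 168.3
  [15.5→16.5]: (14.1+11.7)/2 × 1 = 12.9
  [16.5→17]: (11.7+10.7)/2 × 0.5 = 5.6
  [17→23]: (10.7+3.6)/2 × 6 = 42.9
  Sum = 1059.55 ng/mL·h

AUC = 1060 ng/mL·h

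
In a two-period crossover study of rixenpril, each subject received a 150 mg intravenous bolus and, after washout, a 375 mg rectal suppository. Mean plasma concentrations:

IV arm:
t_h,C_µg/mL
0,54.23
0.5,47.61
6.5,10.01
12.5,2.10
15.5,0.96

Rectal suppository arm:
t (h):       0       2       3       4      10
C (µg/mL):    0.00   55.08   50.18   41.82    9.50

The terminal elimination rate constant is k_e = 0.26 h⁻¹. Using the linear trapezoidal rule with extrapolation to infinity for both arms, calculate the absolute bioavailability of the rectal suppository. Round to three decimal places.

F = 0.567

Trapezoidal AUC_0→15.5 (IV):
  [0→0.5]: (54.23+47.61)/2 × 0.5 = 25.46
  [0.5→6.5]: (47.61+10.01)/2 × 6 = 172.86
  [6.5→12.5]: (10.01+2.10)/2 × 6 = 36.33
  [12.5→15.5]: (2.10+0.96)/2 × 3 = 4.59
  Sum = 239.24 µg/mL·h
IV tail: 0.96/0.26 = 3.692; AUC_iv,0→∞ = 239.24 + 3.692 = 242.932 µg/mL·h
Trapezoidal AUC_0→10 (rectal suppository):
  [0→2]: (0.00+55.08)/2 × 2 = 55.08
  [2→3]: (55.08+50.18)/2 × 1 = 52.63
  [3→4]: (50.18+41.82)/2 × 1 = 46.0
  [4→10]: (41.82+9.50)/2 × 6 = 153.96
  Sum = 307.67 µg/mL·h
rectal suppository tail: 9.50/0.26 = 36.538; AUC_ev,0→∞ = 307.67 + 36.538 = 344.208 µg/mL·h
F = (AUC_ev/D_ev)/(AUC_iv/D_iv) = (344.208/375)/(242.932/150) = 0.917888/1.61955 = 0.5668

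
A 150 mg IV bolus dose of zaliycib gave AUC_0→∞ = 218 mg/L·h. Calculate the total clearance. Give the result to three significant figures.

CL = 0.688 L/h

CL = Dose_iv / AUC_0→∞
   = 150 / 218 = 0.688073 L/h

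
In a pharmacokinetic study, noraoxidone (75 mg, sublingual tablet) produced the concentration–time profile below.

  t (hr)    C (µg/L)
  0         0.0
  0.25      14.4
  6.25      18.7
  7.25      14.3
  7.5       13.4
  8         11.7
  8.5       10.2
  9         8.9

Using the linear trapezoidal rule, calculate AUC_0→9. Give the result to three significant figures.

Trapezoidal AUC_0→9:
  [0→0.25]: (0.0+14.4)/2 × 0.25 = 1.8
  [0.25→6.25]: (14.4+18.7)/2 × 6 = 99.3
  [6.25→7.25]: (18.7+14.3)/2 × 1 = 16.5
  [7.25→7.5]: (14.3+13.4)/2 × 0.25 = 3.4625
  [7.5→8]: (13.4+11.7)/2 × 0.5 = 6.275
  [8→8.5]: (11.7+10.2)/2 × 0.5 = 5.475
  [8.5→9]: (10.2+8.9)/2 × 0.5 = 4.775
  Sum = 137.5875 µg/L·hr

AUC = 138 µg/L·hr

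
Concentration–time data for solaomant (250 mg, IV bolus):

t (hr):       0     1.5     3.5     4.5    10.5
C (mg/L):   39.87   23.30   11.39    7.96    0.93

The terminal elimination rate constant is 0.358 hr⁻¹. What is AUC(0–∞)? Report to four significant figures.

Trapezoidal AUC_0→10.5:
  [0→1.5]: (39.87+23.30)/2 × 1.5 = 47.3775
  [1.5→3.5]: (23.30+11.39)/2 × 2 = 34.69
  [3.5→4.5]: (11.39+7.96)/2 × 1 = 9.675
  [4.5→10.5]: (7.96+0.93)/2 × 6 = 26.67
  Sum = 118.4125 mg/L·hr
Extrapolated tail: C_last / k_e = 0.93 / 0.358 = 2.598
AUC_0→∞ = 118.4125 + 2.598 = 121.0105 mg/L·hr

AUC = 121.0 mg/L·hr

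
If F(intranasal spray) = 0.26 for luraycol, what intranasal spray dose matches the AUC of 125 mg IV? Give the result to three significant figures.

D_intranasal = 481 mg

For equal systemic exposure: F × D_ev = D_iv
D_ev = D_iv / F = 125 / 0.26 = 480.769 mg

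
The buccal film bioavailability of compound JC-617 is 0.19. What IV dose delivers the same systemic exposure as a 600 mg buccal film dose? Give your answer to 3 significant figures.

D_iv = 114 mg

Systemic exposure from an extravascular dose = F × D_ev, so the equivalent IV dose is F × D_ev.
D_iv = F × D_ev = 0.19 × 600 = 114 mg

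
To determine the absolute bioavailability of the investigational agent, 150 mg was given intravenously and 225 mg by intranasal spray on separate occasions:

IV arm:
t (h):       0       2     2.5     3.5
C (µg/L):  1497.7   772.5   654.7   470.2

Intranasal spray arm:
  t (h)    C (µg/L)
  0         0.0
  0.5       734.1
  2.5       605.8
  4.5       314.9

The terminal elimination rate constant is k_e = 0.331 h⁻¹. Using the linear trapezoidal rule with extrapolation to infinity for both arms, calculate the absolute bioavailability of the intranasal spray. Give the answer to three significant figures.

Trapezoidal AUC_0→3.5 (IV):
  [0→2]: (1497.7+772.5)/2 × 2 = 2270.2
  [2→2.5]: (772.5+654.7)/2 × 0.5 = 356.8
  [2.5→3.5]: (654.7+470.2)/2 × 1 = 562.45
  Sum = 3189.45 µg/L·h
IV tail: 470.2/0.331 = 1420.544; AUC_iv,0→∞ = 3189.45 + 1420.544 = 4609.994 µg/L·h
Trapezoidal AUC_0→4.5 (intranasal spray):
  [0→0.5]: (0.0+734.1)/2 × 0.5 = 183.525
  [0.5→2.5]: (734.1+605.8)/2 × 2 = 1339.9
  [2.5→4.5]: (605.8+314.9)/2 × 2 = 920.7
  Sum = 2444.125 µg/L·h
intranasal spray tail: 314.9/0.331 = 951.360; AUC_ev,0→∞ = 2444.125 + 951.360 = 3395.485 µg/L·h
F = (AUC_ev/D_ev)/(AUC_iv/D_iv) = (3395.485/225)/(4609.994/150) = 15.091/30.7333 = 0.4910

F = 0.491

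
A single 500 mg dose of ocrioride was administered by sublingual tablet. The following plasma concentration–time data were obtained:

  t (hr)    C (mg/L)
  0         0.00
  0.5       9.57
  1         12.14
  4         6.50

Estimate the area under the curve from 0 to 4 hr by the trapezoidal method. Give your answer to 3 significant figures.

Trapezoidal AUC_0→4:
  [0→0.5]: (0.00+9.57)/2 × 0.5 = 2.3925
  [0.5→1]: (9.57+12.14)/2 × 0.5 = 5.4275
  [1→4]: (12.14+6.50)/2 × 3 = 27.96
  Sum = 35.78 mg/L·hr

AUC = 35.8 mg/L·hr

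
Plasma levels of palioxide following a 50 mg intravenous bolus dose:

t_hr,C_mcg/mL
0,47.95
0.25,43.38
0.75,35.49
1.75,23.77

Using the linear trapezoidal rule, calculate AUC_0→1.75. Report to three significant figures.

AUC = 60.8 mcg/mL·hr

Trapezoidal AUC_0→1.75:
  [0→0.25]: (47.95+43.38)/2 × 0.25 = 11.41625
  [0.25→0.75]: (43.38+35.49)/2 × 0.5 = 19.7175
  [0.75→1.75]: (35.49+23.77)/2 × 1 = 29.63
  Sum = 60.76375 mcg/mL·hr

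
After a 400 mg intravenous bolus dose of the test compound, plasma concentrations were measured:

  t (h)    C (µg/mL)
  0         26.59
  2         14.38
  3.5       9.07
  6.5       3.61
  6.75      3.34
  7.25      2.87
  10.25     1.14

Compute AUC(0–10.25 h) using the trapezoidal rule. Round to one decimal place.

Trapezoidal AUC_0→10.25:
  [0→2]: (26.59+14.38)/2 × 2 = 40.97
  [2→3.5]: (14.38+9.07)/2 × 1.5 = 17.5875
  [3.5→6.5]: (9.07+3.61)/2 × 3 = 19.02
  [6.5→6.75]: (3.61+3.34)/2 × 0.25 = 0.86875
  [6.75→7.25]: (3.34+2.87)/2 × 0.5 = 1.5525
  [7.25→10.25]: (2.87+1.14)/2 × 3 = 6.015
  Sum = 86.01375 µg/mL·h

AUC = 86.0 µg/mL·h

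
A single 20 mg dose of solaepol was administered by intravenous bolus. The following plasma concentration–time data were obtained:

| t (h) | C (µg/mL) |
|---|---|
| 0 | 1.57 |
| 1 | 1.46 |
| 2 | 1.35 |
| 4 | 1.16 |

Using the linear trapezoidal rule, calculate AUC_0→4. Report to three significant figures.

AUC = 5.43 µg/mL·h

Trapezoidal AUC_0→4:
  [0→1]: (1.57+1.46)/2 × 1 = 1.515
  [1→2]: (1.46+1.35)/2 × 1 = 1.405
  [2→4]: (1.35+1.16)/2 × 2 = 2.51
  Sum = 5.43 µg/mL·h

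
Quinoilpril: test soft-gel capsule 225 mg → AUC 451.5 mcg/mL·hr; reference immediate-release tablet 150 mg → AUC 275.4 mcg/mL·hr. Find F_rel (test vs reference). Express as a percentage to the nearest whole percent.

F_rel = 109%

F_rel = (AUC_test/D_test) / (AUC_ref/D_ref)
      = (451.5/225) / (275.4/150)
      = 2.00667 / 1.836 = 1.0930 = 109.30%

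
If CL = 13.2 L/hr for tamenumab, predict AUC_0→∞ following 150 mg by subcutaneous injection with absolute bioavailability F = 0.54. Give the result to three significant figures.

AUC = 6.14 mg/L·hr

AUC_0→∞ = F × Dose / CL
        = 0.54 × 150 / 13.2 = 6.13636 mg/L·hr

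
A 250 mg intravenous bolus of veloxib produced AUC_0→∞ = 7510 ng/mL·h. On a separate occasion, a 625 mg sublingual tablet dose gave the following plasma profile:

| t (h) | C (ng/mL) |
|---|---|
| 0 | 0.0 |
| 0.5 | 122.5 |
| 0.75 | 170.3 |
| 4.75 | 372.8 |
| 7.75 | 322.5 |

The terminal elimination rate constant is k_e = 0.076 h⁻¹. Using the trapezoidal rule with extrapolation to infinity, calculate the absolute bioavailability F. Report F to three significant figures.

F = 0.343

Trapezoidal AUC_0→7.75 (sublingual tablet):
  [0→0.5]: (0.0+122.5)/2 × 0.5 = 30.625
  [0.5→0.75]: (122.5+170.3)/2 × 0.25 = 36.6
  [0.75→4.75]: (170.3+372.8)/2 × 4 = 1086.2
  [4.75→7.75]: (372.8+322.5)/2 × 3 = 1042.95
  Sum = 2196.375 ng/mL·h
Tail: C_last/k_e = 322.5/0.076 = 4243.421
AUC_0→∞ (sublingual tablet) = 2196.375 + 4243.421 = 6439.796 ng/mL·h
F = (AUC_ev/D_ev)/(AUC_iv/D_iv) = (6439.796/625)/(7510/250) = 10.3037/30.04 = 0.3430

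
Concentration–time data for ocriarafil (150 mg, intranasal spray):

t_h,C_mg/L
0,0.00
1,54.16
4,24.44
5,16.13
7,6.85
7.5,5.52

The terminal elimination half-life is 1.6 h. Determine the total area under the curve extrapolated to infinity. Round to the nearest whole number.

AUC = 204 mg/L·h

Trapezoidal AUC_0→7.5:
  [0→1]: (0.00+54.16)/2 × 1 = 27.08
  [1→4]: (54.16+24.44)/2 × 3 = 117.9
  [4→5]: (24.44+16.13)/2 × 1 = 20.285
  [5→7]: (16.13+6.85)/2 × 2 = 22.98
  [7→7.5]: (6.85+5.52)/2 × 0.5 = 3.0925
  Sum = 191.3375 mg/L·h
k_e = ln2 / t½ = 0.693147 / 1.6 = 0.4332 h^-1
Extrapolated tail: C_last / k_e = 5.52 / 0.4332 = 12.742
AUC_0→∞ = 191.3375 + 12.742 = 204.0795 mg/L·h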